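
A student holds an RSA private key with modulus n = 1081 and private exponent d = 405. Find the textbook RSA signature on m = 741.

Squares mod 1081: m^1≡741, m^2≡1014, m^4≡165, m^8≡200, m^16≡3, m^32≡9, m^64≡81, m^128≡75, m^256≡220
405 = 256 + 128 + 16 + 4 + 1, so m^405 ≡ 220·75·3·165·741 ≡ 632 (mod 1081)

632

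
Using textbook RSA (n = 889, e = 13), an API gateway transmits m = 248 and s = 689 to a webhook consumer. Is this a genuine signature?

s^13 mod 889 = 724
The recovered value 724 does not match the digest 248.

forged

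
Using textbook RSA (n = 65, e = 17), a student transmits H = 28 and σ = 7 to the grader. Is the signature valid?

invalid

σ^17 mod 65 = 37
σ^17 mod 65 = 37, but H = 28.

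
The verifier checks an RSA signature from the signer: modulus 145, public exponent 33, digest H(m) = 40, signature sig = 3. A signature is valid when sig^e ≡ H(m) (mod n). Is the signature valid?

invalid

sig^2 ≡ 3^2 = 9
sig^4 ≡ 9^2 = 81
sig^8 ≡ 81^2 = 6561 ≡ 36
sig^16 ≡ 36^2 = 1296 ≡ 136
sig^32 ≡ 136^2 = 18496 ≡ 81
33 = 32 + 1, so sig^33 ≡ 81·3 ≡ 98 (mod 145)
The recovered value 98 does not match the digest 40.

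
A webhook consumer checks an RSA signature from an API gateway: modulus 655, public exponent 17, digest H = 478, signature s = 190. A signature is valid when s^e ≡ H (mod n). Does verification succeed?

Squares mod 655: s^1≡190, s^2≡75, s^4≡385, s^8≡195, s^16≡35
17 = 16 + 1, so s^17 ≡ 35·190 ≡ 100 (mod 655)
s^17 mod 655 = 100, but H = 478.

fails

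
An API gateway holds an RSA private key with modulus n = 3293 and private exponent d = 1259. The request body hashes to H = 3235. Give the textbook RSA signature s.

H^2 ≡ 3235^2 = 10465225 ≡ 71
H^4 ≡ 71^2 = 5041 ≡ 1748
H^8 ≡ 1748^2 = 3055504 ≡ 2893
H^16 ≡ 2893^2 = 8369449 ≡ 1936
H^32 ≡ 1936^2 = 3748096 ≡ 662
H^64 ≡ 662^2 = 438244 ≡ 275
H^128 ≡ 275^2 = 75625 ≡ 3179
H^256 ≡ 3179^2 = 10106041 ≡ 3117
H^512 ≡ 3117^2 = 9715689 ≡ 1339
H^1024 ≡ 1339^2 = 1792921 ≡ 1529
1259 = 1024 + 128 + 64 + 32 + 8 + 2 + 1, so H^1259 ≡ 1529·3179·275·662·2893·71·3235 ≡ 1154 (mod 3293)

1154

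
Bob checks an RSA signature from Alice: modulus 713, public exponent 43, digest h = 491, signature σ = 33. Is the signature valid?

σ^43 mod 713 = 628
628 ≠ 491, so verification fails.

invalid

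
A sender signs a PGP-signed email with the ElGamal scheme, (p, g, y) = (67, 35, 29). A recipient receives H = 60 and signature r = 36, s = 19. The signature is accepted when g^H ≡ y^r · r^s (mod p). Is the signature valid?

Left side g^H mod p:
Squares mod 67: 35^1≡35, 35^2≡19, 35^4≡26, 35^8≡6, 35^16≡36, 35^32≡23
60 = 32 + 16 + 8 + 4, so 35^60 ≡ 23·36·6·26 ≡ 59 (mod 67)
Right side y^r · r^s mod p:
Squares mod 67: 29^1≡29, 29^2≡37, 29^4≡29, 29^8≡37, 29^16≡29, 29^32≡37
36 = 32 + 4, so 29^36 ≡ 37·29 ≡ 1 (mod 67)
Squares mod 67: 36^1≡36, 36^2≡23, 36^4≡60, 36^8≡49, 36^16≡56
19 = 16 + 2 + 1, so 36^19 ≡ 56·23·36 ≡ 4 (mod 67)
1·4 = 4 ≡ 4 (mod 67)
59 ≠ 4, so verification fails.

invalid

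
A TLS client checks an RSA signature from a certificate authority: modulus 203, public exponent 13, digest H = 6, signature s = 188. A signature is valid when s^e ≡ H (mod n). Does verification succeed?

Squares mod 203: s^1≡188, s^2≡22, s^4≡78, s^8≡197
13 = 8 + 4 + 1, so s^13 ≡ 197·78·188 ≡ 118 (mod 203)
The recovered value 118 does not match the digest 6.

fails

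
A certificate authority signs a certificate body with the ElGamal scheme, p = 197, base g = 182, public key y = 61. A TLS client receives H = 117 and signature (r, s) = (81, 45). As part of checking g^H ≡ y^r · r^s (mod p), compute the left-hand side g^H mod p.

42

182^2 = 33124 ≡ 28
182^4 ≡ 28^2 = 784 ≡ 193
182^8 ≡ 193^2 = 37249 ≡ 16
182^16 ≡ 16^2 = 256 ≡ 59
182^32 ≡ 59^2 = 3481 ≡ 132
182^64 ≡ 132^2 = 17424 ≡ 88
117 = 64 + 32 + 16 + 4 + 1, so 182^117 ≡ 88·132·59·193·182 ≡ 42 (mod 197)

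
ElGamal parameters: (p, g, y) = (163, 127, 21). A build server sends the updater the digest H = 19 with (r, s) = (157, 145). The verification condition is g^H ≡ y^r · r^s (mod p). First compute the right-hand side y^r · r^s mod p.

21^157 mod 163 = 6
157^145 mod 163 = 141
y^r · r^s ≡ 6·141 = 846 ≡ 31 (mod 163)

31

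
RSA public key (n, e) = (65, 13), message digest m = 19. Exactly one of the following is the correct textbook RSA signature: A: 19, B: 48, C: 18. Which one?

Candidate A: Squares mod 65: 19^1≡19, 19^2≡36, 19^4≡61, 19^8≡16; 13 = 8 + 4 + 1, so 19^13 ≡ 16·61·19 ≡ 19 (mod 65)
  → matches m = 19
Candidate B: Squares mod 65: 48^1≡48, 48^2≡29, 48^4≡61, 48^8≡16; 13 = 8 + 4 + 1, so 48^13 ≡ 16·61·48 ≡ 48 (mod 65)
Candidate C: Squares mod 65: 18^1≡18, 18^2≡64, 18^4≡1, 18^8≡1; 13 = 8 + 4 + 1, so 18^13 ≡ 1·1·18 ≡ 18 (mod 65)

A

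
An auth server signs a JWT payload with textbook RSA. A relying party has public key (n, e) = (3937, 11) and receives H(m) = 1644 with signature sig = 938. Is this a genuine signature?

sig^2 ≡ 938^2 = 879844 ≡ 1893
sig^4 ≡ 1893^2 = 3583449 ≡ 779
sig^8 ≡ 779^2 = 606841 ≡ 543
11 = 8 + 2 + 1, so sig^11 ≡ 543·1893·938 ≡ 1899 (mod 3937)
1899 ≠ 1644, so verification fails.

forged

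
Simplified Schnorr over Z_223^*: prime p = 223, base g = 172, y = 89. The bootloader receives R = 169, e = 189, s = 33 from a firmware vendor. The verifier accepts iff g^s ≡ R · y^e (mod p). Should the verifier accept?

accept

g^s mod p:
172^2 = 29584 ≡ 148
172^4 ≡ 148^2 = 21904 ≡ 50
172^8 ≡ 50^2 = 2500 ≡ 47
172^16 ≡ 47^2 = 2209 ≡ 202
172^32 ≡ 202^2 = 40804 ≡ 218
33 = 32 + 1, so 172^33 ≡ 218·172 ≡ 32 (mod 223)
R · y^e mod p:
89^2 = 7921 ≡ 116
89^4 ≡ 116^2 = 13456 ≡ 76
89^8 ≡ 76^2 = 5776 ≡ 201
89^16 ≡ 201^2 = 40401 ≡ 38
89^32 ≡ 38^2 = 1444 ≡ 106
89^64 ≡ 106^2 = 11236 ≡ 86
89^128 ≡ 86^2 = 7396 ≡ 37
189 = 128 + 32 + 16 + 8 + 4 + 1, so 89^189 ≡ 37·106·38·201·76·89 ≡ 82 (mod 223)
169·82 = 13858 ≡ 32 (mod 223)
32 ≡ 32 (mod 223); signature holds.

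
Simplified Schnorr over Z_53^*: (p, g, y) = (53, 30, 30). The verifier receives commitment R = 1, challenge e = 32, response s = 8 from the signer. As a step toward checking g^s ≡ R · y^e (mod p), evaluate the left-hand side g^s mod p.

1

30^8 mod 53 = 1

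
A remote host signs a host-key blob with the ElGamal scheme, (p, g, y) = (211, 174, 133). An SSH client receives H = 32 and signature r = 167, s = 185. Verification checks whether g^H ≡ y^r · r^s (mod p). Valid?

yes

Left side g^H mod p:
174^2 = 30276 ≡ 103
174^4 ≡ 103^2 = 10609 ≡ 59
174^8 ≡ 59^2 = 3481 ≡ 105
174^16 ≡ 105^2 = 11025 ≡ 53
174^32 ≡ 53^2 = 2809 ≡ 66
Right side y^r · r^s mod p:
133^2 = 17689 ≡ 176
133^4 ≡ 176^2 = 30976 ≡ 170
133^8 ≡ 170^2 = 28900 ≡ 204
133^16 ≡ 204^2 = 41616 ≡ 49
133^32 ≡ 49^2 = 2401 ≡ 80
133^64 ≡ 80^2 = 6400 ≡ 70
133^128 ≡ 70^2 = 4900 ≡ 47
167 = 128 + 32 + 4 + 2 + 1, so 133^167 ≡ 47·80·170·176·133 ≡ 2 (mod 211)
167^2 = 27889 ≡ 37
167^4 ≡ 37^2 = 1369 ≡ 103
167^8 ≡ 103^2 = 10609 ≡ 59
167^16 ≡ 59^2 = 3481 ≡ 105
167^32 ≡ 105^2 = 11025 ≡ 53
167^64 ≡ 53^2 = 2809 ≡ 66
167^128 ≡ 66^2 = 4356 ≡ 136
185 = 128 + 32 + 16 + 8 + 1, so 167^185 ≡ 136·53·105·59·167 ≡ 33 (mod 211)
2·33 = 66 ≡ 66 (mod 211)
66 ≡ 66 (mod 211), so the signature is genuine.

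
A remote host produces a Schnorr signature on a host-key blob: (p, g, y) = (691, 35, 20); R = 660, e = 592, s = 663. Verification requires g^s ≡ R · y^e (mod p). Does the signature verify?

verifies

g^s mod p:
35^2 = 1225 ≡ 534
35^4 ≡ 534^2 = 285156 ≡ 464
35^8 ≡ 464^2 = 215296 ≡ 395
35^16 ≡ 395^2 = 156025 ≡ 550
35^32 ≡ 550^2 = 302500 ≡ 533
35^64 ≡ 533^2 = 284089 ≡ 88
35^128 ≡ 88^2 = 7744 ≡ 143
35^256 ≡ 143^2 = 20449 ≡ 410
35^512 ≡ 410^2 = 168100 ≡ 187
663 = 512 + 128 + 16 + 4 + 2 + 1, so 35^663 ≡ 187·143·550·464·534·35 ≡ 492 (mod 691)
R · y^e mod p:
20^2 = 400
20^4 ≡ 400^2 = 160000 ≡ 379
20^8 ≡ 379^2 = 143641 ≡ 604
20^16 ≡ 604^2 = 364816 ≡ 659
20^32 ≡ 659^2 = 434281 ≡ 333
20^64 ≡ 333^2 = 110889 ≡ 329
20^128 ≡ 329^2 = 108241 ≡ 445
20^256 ≡ 445^2 = 198025 ≡ 399
20^512 ≡ 399^2 = 159201 ≡ 271
592 = 512 + 64 + 16, so 20^592 ≡ 271·329·659 ≡ 51 (mod 691)
660·51 = 33660 ≡ 492 (mod 691)
492 ≡ 492 (mod 691); signature holds.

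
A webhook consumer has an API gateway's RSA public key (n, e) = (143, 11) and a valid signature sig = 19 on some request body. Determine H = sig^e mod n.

63

Squares mod 143: sig^1≡19, sig^2≡75, sig^4≡48, sig^8≡16
11 = 8 + 2 + 1, so sig^11 ≡ 16·75·19 ≡ 63 (mod 143)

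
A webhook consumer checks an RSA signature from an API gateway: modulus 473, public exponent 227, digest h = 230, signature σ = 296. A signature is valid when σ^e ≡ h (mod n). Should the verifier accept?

σ^2 ≡ 296^2 = 87616 ≡ 111
σ^4 ≡ 111^2 = 12321 ≡ 23
σ^8 ≡ 23^2 = 529 ≡ 56
σ^16 ≡ 56^2 = 3136 ≡ 298
σ^32 ≡ 298^2 = 88804 ≡ 353
σ^64 ≡ 353^2 = 124609 ≡ 210
σ^128 ≡ 210^2 = 44100 ≡ 111
227 = 128 + 64 + 32 + 2 + 1, so σ^227 ≡ 111·210·353·111·296 ≡ 230 (mod 473)
230 = h, so the signature checks out.

accept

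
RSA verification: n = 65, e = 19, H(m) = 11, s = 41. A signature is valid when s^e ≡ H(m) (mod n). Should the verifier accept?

accept

s^19 mod 65 = 11
Since 11 equals the digest 11, verification succeeds.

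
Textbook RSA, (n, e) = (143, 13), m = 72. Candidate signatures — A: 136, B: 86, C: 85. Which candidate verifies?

C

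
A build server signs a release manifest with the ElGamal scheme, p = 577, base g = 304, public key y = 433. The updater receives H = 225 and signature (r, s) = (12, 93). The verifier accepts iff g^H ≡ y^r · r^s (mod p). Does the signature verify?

verifies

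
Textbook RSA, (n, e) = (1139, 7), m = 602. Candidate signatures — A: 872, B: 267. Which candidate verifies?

B

Candidate A: Squares mod 1139: 872^1≡872, 872^2≡671, 872^4≡336; 7 = 4 + 2 + 1, so 872^7 ≡ 336·671·872 ≡ 537 (mod 1139)
Candidate B: Squares mod 1139: 267^1≡267, 267^2≡671, 267^4≡336; 7 = 4 + 2 + 1, so 267^7 ≡ 336·671·267 ≡ 602 (mod 1139)
  → matches m = 602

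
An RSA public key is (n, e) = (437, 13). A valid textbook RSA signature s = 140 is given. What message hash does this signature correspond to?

349

s^2 ≡ 140^2 = 19600 ≡ 372
s^4 ≡ 372^2 = 138384 ≡ 292
s^8 ≡ 292^2 = 85264 ≡ 49
13 = 8 + 4 + 1, so s^13 ≡ 49·292·140 ≡ 349 (mod 437)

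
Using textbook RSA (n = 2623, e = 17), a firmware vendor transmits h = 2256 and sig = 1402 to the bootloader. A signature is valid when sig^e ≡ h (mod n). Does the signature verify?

sig^17 mod 2623 = 2256
sig^17 mod 2623 = 2256 matches h.

verifies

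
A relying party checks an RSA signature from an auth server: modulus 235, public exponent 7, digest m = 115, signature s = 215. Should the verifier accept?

s^7 mod 235 = 115
115 = m, so the signature checks out.

accept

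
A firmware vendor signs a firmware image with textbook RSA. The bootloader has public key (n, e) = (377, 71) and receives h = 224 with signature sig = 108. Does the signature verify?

does not verify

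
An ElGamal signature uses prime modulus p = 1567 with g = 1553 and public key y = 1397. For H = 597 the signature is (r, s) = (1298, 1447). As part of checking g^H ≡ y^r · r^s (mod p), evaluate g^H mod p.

995

Squares mod 1567: 1553^1≡1553, 1553^2≡196, 1553^4≡808, 1553^8≡992, 1553^16≡1555, 1553^32≡144, 1553^64≡365, 1553^128≡30, 1553^256≡900, 1553^512≡1428
597 = 512 + 64 + 16 + 4 + 1, so 1553^597 ≡ 1428·365·1555·808·1553 ≡ 995 (mod 1567)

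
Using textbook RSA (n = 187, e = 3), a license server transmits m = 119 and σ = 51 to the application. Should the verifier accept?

reject

Squares mod 187: σ^1≡51, σ^2≡170
3 = 2 + 1, so σ^3 ≡ 170·51 ≡ 68 (mod 187)
68 ≠ 119, so verification fails.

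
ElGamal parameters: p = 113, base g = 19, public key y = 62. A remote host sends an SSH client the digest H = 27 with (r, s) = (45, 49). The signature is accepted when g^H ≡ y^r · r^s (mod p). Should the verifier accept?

Left side g^H mod p:
Squares mod 113: 19^1≡19, 19^2≡22, 19^4≡32, 19^8≡7, 19^16≡49
27 = 16 + 8 + 2 + 1, so 19^27 ≡ 49·7·22·19 ≡ 90 (mod 113)
Right side y^r · r^s mod p:
Squares mod 113: 62^1≡62, 62^2≡2, 62^4≡4, 62^8≡16, 62^16≡30, 62^32≡109
45 = 32 + 8 + 4 + 1, so 62^45 ≡ 109·16·4·62 ≡ 61 (mod 113)
Squares mod 113: 45^1≡45, 45^2≡104, 45^4≡81, 45^8≡7, 45^16≡49, 45^32≡28
49 = 32 + 16 + 1, so 45^49 ≡ 28·49·45 ≡ 42 (mod 113)
61·42 = 2562 ≡ 76 (mod 113)
90 ≠ 76, so verification fails.

reject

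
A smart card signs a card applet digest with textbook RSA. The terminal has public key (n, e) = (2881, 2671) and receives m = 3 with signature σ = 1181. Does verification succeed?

passes

σ^2 ≡ 1181^2 = 1394761 ≡ 357
σ^4 ≡ 357^2 = 127449 ≡ 685
σ^8 ≡ 685^2 = 469225 ≡ 2503
σ^16 ≡ 2503^2 = 6265009 ≡ 1715
σ^32 ≡ 1715^2 = 2941225 ≡ 2605
σ^64 ≡ 2605^2 = 6786025 ≡ 1270
σ^128 ≡ 1270^2 = 1612900 ≡ 2421
σ^256 ≡ 2421^2 = 5861241 ≡ 1287
σ^512 ≡ 1287^2 = 1656369 ≡ 2675
σ^1024 ≡ 2675^2 = 7155625 ≡ 2102
σ^2048 ≡ 2102^2 = 4418404 ≡ 1831
2671 = 2048 + 512 + 64 + 32 + 8 + 4 + 2 + 1, so σ^2671 ≡ 1831·2675·1270·2605·2503·685·357·1181 ≡ 3 (mod 2881)
Since 3 equals the digest 3, verification succeeds.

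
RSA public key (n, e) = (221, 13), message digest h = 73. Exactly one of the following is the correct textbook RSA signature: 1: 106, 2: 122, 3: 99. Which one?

Candidate 1: Squares mod 221: 106^1≡106, 106^2≡186, 106^4≡120, 106^8≡35; 13 = 8 + 4 + 1, so 106^13 ≡ 35·120·106 ≡ 106 (mod 221)
Candidate 2: Squares mod 221: 122^1≡122, 122^2≡77, 122^4≡183, 122^8≡118; 13 = 8 + 4 + 1, so 122^13 ≡ 118·183·122 ≡ 148 (mod 221)
Candidate 3: Squares mod 221: 99^1≡99, 99^2≡77, 99^4≡183, 99^8≡118; 13 = 8 + 4 + 1, so 99^13 ≡ 118·183·99 ≡ 73 (mod 221)
  → matches h = 73

3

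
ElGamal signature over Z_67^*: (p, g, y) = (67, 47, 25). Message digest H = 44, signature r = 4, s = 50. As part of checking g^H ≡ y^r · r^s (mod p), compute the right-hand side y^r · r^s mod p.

37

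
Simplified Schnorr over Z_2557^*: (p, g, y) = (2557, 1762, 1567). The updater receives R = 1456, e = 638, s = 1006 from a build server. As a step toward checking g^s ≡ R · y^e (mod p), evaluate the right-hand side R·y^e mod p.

704

1567^2 = 2455489 ≡ 769
1567^4 ≡ 769^2 = 591361 ≡ 694
1567^8 ≡ 694^2 = 481636 ≡ 920
1567^16 ≡ 920^2 = 846400 ≡ 33
1567^32 ≡ 33^2 = 1089
1567^64 ≡ 1089^2 = 1185921 ≡ 2030
1567^128 ≡ 2030^2 = 4120900 ≡ 1573
1567^256 ≡ 1573^2 = 2474329 ≡ 1710
1567^512 ≡ 1710^2 = 2924100 ≡ 1449
638 = 512 + 64 + 32 + 16 + 8 + 4 + 2, so 1567^638 ≡ 1449·2030·1089·33·920·694·769 ≡ 2136 (mod 2557)
R · y^e ≡ 1456·2136 = 3110016 ≡ 704 (mod 2557)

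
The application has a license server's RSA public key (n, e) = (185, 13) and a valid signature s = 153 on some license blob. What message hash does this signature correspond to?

s^2 ≡ 153^2 = 23409 ≡ 99
s^4 ≡ 99^2 = 9801 ≡ 181
s^8 ≡ 181^2 = 32761 ≡ 16
13 = 8 + 4 + 1, so s^13 ≡ 16·181·153 ≡ 13 (mod 185)

13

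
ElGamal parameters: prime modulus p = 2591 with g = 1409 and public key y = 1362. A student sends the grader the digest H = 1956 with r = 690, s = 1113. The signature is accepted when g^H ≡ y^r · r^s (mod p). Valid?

Left side g^H mod p:
1409^2 = 1985281 ≡ 575
1409^4 ≡ 575^2 = 330625 ≡ 1568
1409^8 ≡ 1568^2 = 2458624 ≡ 2356
1409^16 ≡ 2356^2 = 5550736 ≡ 814
1409^32 ≡ 814^2 = 662596 ≡ 1891
1409^64 ≡ 1891^2 = 3575881 ≡ 301
1409^128 ≡ 301^2 = 90601 ≡ 2507
1409^256 ≡ 2507^2 = 6285049 ≡ 1874
1409^512 ≡ 1874^2 = 3511876 ≡ 1071
1409^1024 ≡ 1071^2 = 1147041 ≡ 1819
1956 = 1024 + 512 + 256 + 128 + 32 + 4, so 1409^1956 ≡ 1819·1071·1874·2507·1891·1568 ≡ 848 (mod 2591)
Right side y^r · r^s mod p:
1362^2 = 1855044 ≡ 2479
1362^4 ≡ 2479^2 = 6145441 ≡ 2180
1362^8 ≡ 2180^2 = 4752400 ≡ 506
1362^16 ≡ 506^2 = 256036 ≡ 2118
1362^32 ≡ 2118^2 = 4485924 ≡ 903
1362^64 ≡ 903^2 = 815409 ≡ 1835
1362^128 ≡ 1835^2 = 3367225 ≡ 1516
1362^256 ≡ 1516^2 = 2298256 ≡ 39
1362^512 ≡ 39^2 = 1521
690 = 512 + 128 + 32 + 16 + 2, so 1362^690 ≡ 1521·1516·903·2118·2479 ≡ 332 (mod 2591)
690^2 = 476100 ≡ 1947
690^4 ≡ 1947^2 = 3790809 ≡ 176
690^8 ≡ 176^2 = 30976 ≡ 2475
690^16 ≡ 2475^2 = 6125625 ≡ 501
690^32 ≡ 501^2 = 251001 ≡ 2265
690^64 ≡ 2265^2 = 5130225 ≡ 45
690^128 ≡ 45^2 = 2025
690^256 ≡ 2025^2 = 4100625 ≡ 1663
690^512 ≡ 1663^2 = 2765569 ≡ 972
690^1024 ≡ 972^2 = 944784 ≡ 1660
1113 = 1024 + 64 + 16 + 8 + 1, so 690^1113 ≡ 1660·45·501·2475·690 ≡ 264 (mod 2591)
332·264 = 87648 ≡ 2145 (mod 2591)
848 ≠ 2145, so verification fails.

no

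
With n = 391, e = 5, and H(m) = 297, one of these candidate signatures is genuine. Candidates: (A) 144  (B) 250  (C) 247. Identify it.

C

Candidate A: 144^5 mod 391 = 94
Candidate B: 250^5 mod 391 = 309
Candidate C: 247^5 mod 391 = 297
  → matches H(m) = 297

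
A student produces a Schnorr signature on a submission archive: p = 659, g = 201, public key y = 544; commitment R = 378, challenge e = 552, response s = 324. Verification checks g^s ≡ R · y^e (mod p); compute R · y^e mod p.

321

Squares mod 659: 544^1≡544, 544^2≡45, 544^4≡48, 544^8≡327, 544^16≡171, 544^32≡245, 544^64≡56, 544^128≡500, 544^256≡239, 544^512≡447
552 = 512 + 32 + 8, so 544^552 ≡ 447·245·327 ≡ 27 (mod 659)
R · y^e ≡ 378·27 = 10206 ≡ 321 (mod 659)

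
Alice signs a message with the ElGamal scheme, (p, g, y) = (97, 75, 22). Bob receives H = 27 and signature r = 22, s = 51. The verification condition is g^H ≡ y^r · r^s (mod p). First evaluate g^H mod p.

75^2 = 5625 ≡ 96
75^4 ≡ 96^2 = 9216 ≡ 1
75^8 ≡ 1^2 = 1
75^16 ≡ 1^2 = 1
27 = 16 + 8 + 2 + 1, so 75^27 ≡ 1·1·96·75 ≡ 22 (mod 97)

22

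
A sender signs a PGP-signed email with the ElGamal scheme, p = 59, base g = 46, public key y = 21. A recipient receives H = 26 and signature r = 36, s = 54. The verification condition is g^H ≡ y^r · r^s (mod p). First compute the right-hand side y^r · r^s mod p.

21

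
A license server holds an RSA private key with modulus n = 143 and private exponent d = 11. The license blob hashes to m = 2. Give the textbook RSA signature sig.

m^2 ≡ 2^2 = 4
m^4 ≡ 4^2 = 16
m^8 ≡ 16^2 = 256 ≡ 113
11 = 8 + 2 + 1, so m^11 ≡ 113·4·2 ≡ 46 (mod 143)

46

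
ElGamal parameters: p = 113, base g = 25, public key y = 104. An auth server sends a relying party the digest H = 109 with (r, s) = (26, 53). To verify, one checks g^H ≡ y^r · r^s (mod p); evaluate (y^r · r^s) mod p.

62

104^2 = 10816 ≡ 81
104^4 ≡ 81^2 = 6561 ≡ 7
104^8 ≡ 7^2 = 49
104^16 ≡ 49^2 = 2401 ≡ 28
26 = 16 + 8 + 2, so 104^26 ≡ 28·49·81 ≡ 53 (mod 113)
26^2 = 676 ≡ 111
26^4 ≡ 111^2 = 12321 ≡ 4
26^8 ≡ 4^2 = 16
26^16 ≡ 16^2 = 256 ≡ 30
26^32 ≡ 30^2 = 900 ≡ 109
53 = 32 + 16 + 4 + 1, so 26^53 ≡ 109·30·4·26 ≡ 63 (mod 113)
y^r · r^s ≡ 53·63 = 3339 ≡ 62 (mod 113)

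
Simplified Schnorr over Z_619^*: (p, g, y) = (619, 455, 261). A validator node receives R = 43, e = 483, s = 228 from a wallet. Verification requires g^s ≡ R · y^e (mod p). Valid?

g^s mod p:
455^2 = 207025 ≡ 279
455^4 ≡ 279^2 = 77841 ≡ 466
455^8 ≡ 466^2 = 217156 ≡ 506
455^16 ≡ 506^2 = 256036 ≡ 389
455^32 ≡ 389^2 = 151321 ≡ 285
455^64 ≡ 285^2 = 81225 ≡ 136
455^128 ≡ 136^2 = 18496 ≡ 545
228 = 128 + 64 + 32 + 4, so 455^228 ≡ 545·136·285·466 ≡ 51 (mod 619)
R · y^e mod p:
261^2 = 68121 ≡ 31
261^4 ≡ 31^2 = 961 ≡ 342
261^8 ≡ 342^2 = 116964 ≡ 592
261^16 ≡ 592^2 = 350464 ≡ 110
261^32 ≡ 110^2 = 12100 ≡ 339
261^64 ≡ 339^2 = 114921 ≡ 406
261^128 ≡ 406^2 = 164836 ≡ 182
261^256 ≡ 182^2 = 33124 ≡ 317
483 = 256 + 128 + 64 + 32 + 2 + 1, so 261^483 ≡ 317·182·406·339·31·261 ≡ 577 (mod 619)
43·577 = 24811 ≡ 51 (mod 619)
51 ≡ 51 (mod 619); signature holds.

yes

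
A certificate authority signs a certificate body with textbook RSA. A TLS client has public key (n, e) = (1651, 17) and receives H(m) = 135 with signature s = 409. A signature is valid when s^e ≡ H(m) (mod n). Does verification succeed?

fails

s^2 ≡ 409^2 = 167281 ≡ 530
s^4 ≡ 530^2 = 280900 ≡ 230
s^8 ≡ 230^2 = 52900 ≡ 68
s^16 ≡ 68^2 = 4624 ≡ 1322
17 = 16 + 1, so s^17 ≡ 1322·409 ≡ 821 (mod 1651)
821 ≠ 135, so verification fails.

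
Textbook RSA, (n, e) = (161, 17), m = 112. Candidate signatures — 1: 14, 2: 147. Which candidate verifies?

Candidate 1: 14^2 = 196 ≡ 35; 14^4 ≡ 35^2 = 1225 ≡ 98; 14^8 ≡ 98^2 = 9604 ≡ 105; 14^16 ≡ 105^2 = 11025 ≡ 77; 17 = 16 + 1, so 14^17 ≡ 77·14 ≡ 112 (mod 161)
  → matches m = 112
Candidate 2: 147^2 = 21609 ≡ 35; 147^4 ≡ 35^2 = 1225 ≡ 98; 147^8 ≡ 98^2 = 9604 ≡ 105; 147^16 ≡ 105^2 = 11025 ≡ 77; 17 = 16 + 1, so 147^17 ≡ 77·147 ≡ 49 (mod 161)

1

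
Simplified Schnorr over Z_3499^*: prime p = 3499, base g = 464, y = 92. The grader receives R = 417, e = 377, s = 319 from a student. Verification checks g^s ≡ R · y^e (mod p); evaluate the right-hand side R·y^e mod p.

92^2 = 8464 ≡ 1466
92^4 ≡ 1466^2 = 2149156 ≡ 770
92^8 ≡ 770^2 = 592900 ≡ 1569
92^16 ≡ 1569^2 = 2461761 ≡ 1964
92^32 ≡ 1964^2 = 3857296 ≡ 1398
92^64 ≡ 1398^2 = 1954404 ≡ 1962
92^128 ≡ 1962^2 = 3849444 ≡ 544
92^256 ≡ 544^2 = 295936 ≡ 2020
377 = 256 + 64 + 32 + 16 + 8 + 1, so 92^377 ≡ 2020·1962·1398·1964·1569·92 ≡ 1481 (mod 3499)
R · y^e ≡ 417·1481 = 617577 ≡ 1753 (mod 3499)

1753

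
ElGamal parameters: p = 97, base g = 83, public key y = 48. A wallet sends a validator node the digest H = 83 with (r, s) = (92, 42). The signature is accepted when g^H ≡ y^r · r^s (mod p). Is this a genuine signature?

forged

Left side g^H mod p:
83^2 = 6889 ≡ 2
83^4 ≡ 2^2 = 4
83^8 ≡ 4^2 = 16
83^16 ≡ 16^2 = 256 ≡ 62
83^32 ≡ 62^2 = 3844 ≡ 61
83^64 ≡ 61^2 = 3721 ≡ 35
83 = 64 + 16 + 2 + 1, so 83^83 ≡ 35·62·2·83 ≡ 59 (mod 97)
Right side y^r · r^s mod p:
48^2 = 2304 ≡ 73
48^4 ≡ 73^2 = 5329 ≡ 91
48^8 ≡ 91^2 = 8281 ≡ 36
48^16 ≡ 36^2 = 1296 ≡ 35
48^32 ≡ 35^2 = 1225 ≡ 61
48^64 ≡ 61^2 = 3721 ≡ 35
92 = 64 + 16 + 8 + 4, so 48^92 ≡ 35·35·36·91 ≡ 16 (mod 97)
92^2 = 8464 ≡ 25
92^4 ≡ 25^2 = 625 ≡ 43
92^8 ≡ 43^2 = 1849 ≡ 6
92^16 ≡ 6^2 = 36
92^32 ≡ 36^2 = 1296 ≡ 35
42 = 32 + 8 + 2, so 92^42 ≡ 35·6·25 ≡ 12 (mod 97)
16·12 = 192 ≡ 95 (mod 97)
59 ≠ 95, so verification fails.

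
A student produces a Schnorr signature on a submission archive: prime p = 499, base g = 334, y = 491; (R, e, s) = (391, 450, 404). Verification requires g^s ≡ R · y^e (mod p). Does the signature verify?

g^s mod p:
334^2 = 111556 ≡ 279
334^4 ≡ 279^2 = 77841 ≡ 496
334^8 ≡ 496^2 = 246016 ≡ 9
334^16 ≡ 9^2 = 81
334^32 ≡ 81^2 = 6561 ≡ 74
334^64 ≡ 74^2 = 5476 ≡ 486
334^128 ≡ 486^2 = 236196 ≡ 169
334^256 ≡ 169^2 = 28561 ≡ 118
404 = 256 + 128 + 16 + 4, so 334^404 ≡ 118·169·81·496 ≡ 382 (mod 499)
R · y^e mod p:
491^2 = 241081 ≡ 64
491^4 ≡ 64^2 = 4096 ≡ 104
491^8 ≡ 104^2 = 10816 ≡ 337
491^16 ≡ 337^2 = 113569 ≡ 296
491^32 ≡ 296^2 = 87616 ≡ 291
491^64 ≡ 291^2 = 84681 ≡ 350
491^128 ≡ 350^2 = 122500 ≡ 245
491^256 ≡ 245^2 = 60025 ≡ 145
450 = 256 + 128 + 64 + 2, so 491^450 ≡ 145·245·350·64 ≡ 209 (mod 499)
391·209 = 81719 ≡ 382 (mod 499)
382 ≡ 382 (mod 499); signature holds.

verifies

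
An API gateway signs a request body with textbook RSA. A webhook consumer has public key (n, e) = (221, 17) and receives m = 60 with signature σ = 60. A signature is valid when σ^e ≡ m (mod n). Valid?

yes

σ^2 ≡ 60^2 = 3600 ≡ 64
σ^4 ≡ 64^2 = 4096 ≡ 118
σ^8 ≡ 118^2 = 13924 ≡ 1
σ^16 ≡ 1^2 = 1
17 = 16 + 1, so σ^17 ≡ 1·60 ≡ 60 (mod 221)
60 = m, so the signature checks out.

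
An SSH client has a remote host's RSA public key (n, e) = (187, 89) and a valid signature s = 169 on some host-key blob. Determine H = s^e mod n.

s^2 ≡ 169^2 = 28561 ≡ 137
s^4 ≡ 137^2 = 18769 ≡ 69
s^8 ≡ 69^2 = 4761 ≡ 86
s^16 ≡ 86^2 = 7396 ≡ 103
s^32 ≡ 103^2 = 10609 ≡ 137
s^64 ≡ 137^2 = 18769 ≡ 69
89 = 64 + 16 + 8 + 1, so s^89 ≡ 69·103·86·169 ≡ 135 (mod 187)

135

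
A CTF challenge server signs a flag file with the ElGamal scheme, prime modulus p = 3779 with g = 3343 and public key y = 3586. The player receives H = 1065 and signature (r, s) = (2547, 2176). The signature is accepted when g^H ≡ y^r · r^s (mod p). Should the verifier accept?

Left side g^H mod p:
3343^2 = 11175649 ≡ 1146
3343^4 ≡ 1146^2 = 1313316 ≡ 2003
3343^8 ≡ 2003^2 = 4012009 ≡ 2490
3343^16 ≡ 2490^2 = 6200100 ≡ 2540
3343^32 ≡ 2540^2 = 6451600 ≡ 847
3343^64 ≡ 847^2 = 717409 ≡ 3178
3343^128 ≡ 3178^2 = 10099684 ≡ 2196
3343^256 ≡ 2196^2 = 4822416 ≡ 412
3343^512 ≡ 412^2 = 169744 ≡ 3468
3343^1024 ≡ 3468^2 = 12027024 ≡ 2246
1065 = 1024 + 32 + 8 + 1, so 3343^1065 ≡ 2246·847·2490·3343 ≡ 1574 (mod 3779)
Right side y^r · r^s mod p:
3586^2 = 12859396 ≡ 3238
3586^4 ≡ 3238^2 = 10484644 ≡ 1698
3586^8 ≡ 1698^2 = 2883204 ≡ 3606
3586^16 ≡ 3606^2 = 13003236 ≡ 3476
3586^32 ≡ 3476^2 = 12082576 ≡ 1113
3586^64 ≡ 1113^2 = 1238769 ≡ 3036
3586^128 ≡ 3036^2 = 9217296 ≡ 315
3586^256 ≡ 315^2 = 99225 ≡ 971
3586^512 ≡ 971^2 = 942841 ≡ 1870
3586^1024 ≡ 1870^2 = 3496900 ≡ 1325
3586^2048 ≡ 1325^2 = 1755625 ≡ 2169
2547 = 2048 + 256 + 128 + 64 + 32 + 16 + 2 + 1, so 3586^2547 ≡ 2169·971·315·3036·1113·3476·3238·3586 ≡ 3262 (mod 3779)
2547^2 = 6487209 ≡ 2445
2547^4 ≡ 2445^2 = 5978025 ≡ 3426
2547^8 ≡ 3426^2 = 11737476 ≡ 3681
2547^16 ≡ 3681^2 = 13549761 ≡ 2046
2547^32 ≡ 2046^2 = 4186116 ≡ 2763
2547^64 ≡ 2763^2 = 7634169 ≡ 589
2547^128 ≡ 589^2 = 346921 ≡ 3032
2547^256 ≡ 3032^2 = 9193024 ≡ 2496
2547^512 ≡ 2496^2 = 6230016 ≡ 2224
2547^1024 ≡ 2224^2 = 4946176 ≡ 3244
2547^2048 ≡ 3244^2 = 10523536 ≡ 2800
2176 = 2048 + 128, so 2547^2176 ≡ 2800·3032 ≡ 1966 (mod 3779)
3262·1966 = 6413092 ≡ 129 (mod 3779)
1574 ≠ 129, so verification fails.

reject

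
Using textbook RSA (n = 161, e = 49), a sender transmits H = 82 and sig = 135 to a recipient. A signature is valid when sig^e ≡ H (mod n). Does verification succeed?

fails

sig^2 ≡ 135^2 = 18225 ≡ 32
sig^4 ≡ 32^2 = 1024 ≡ 58
sig^8 ≡ 58^2 = 3364 ≡ 144
sig^16 ≡ 144^2 = 20736 ≡ 128
sig^32 ≡ 128^2 = 16384 ≡ 123
49 = 32 + 16 + 1, so sig^49 ≡ 123·128·135 ≡ 79 (mod 161)
79 ≠ 82, so verification fails.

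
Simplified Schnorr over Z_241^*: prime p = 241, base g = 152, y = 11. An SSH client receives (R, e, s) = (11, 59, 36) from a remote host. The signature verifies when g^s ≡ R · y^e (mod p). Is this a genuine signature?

genuine

g^s mod p:
Squares mod 241: 152^1≡152, 152^2≡209, 152^4≡60, 152^8≡226, 152^16≡225, 152^32≡15
36 = 32 + 4, so 152^36 ≡ 15·60 ≡ 177 (mod 241)
R · y^e mod p:
Squares mod 241: 11^1≡11, 11^2≡121, 11^4≡181, 11^8≡226, 11^16≡225, 11^32≡15
59 = 32 + 16 + 8 + 2 + 1, so 11^59 ≡ 15·225·226·121·11 ≡ 38 (mod 241)
11·38 = 418 ≡ 177 (mod 241)
177 ≡ 177 (mod 241); signature holds.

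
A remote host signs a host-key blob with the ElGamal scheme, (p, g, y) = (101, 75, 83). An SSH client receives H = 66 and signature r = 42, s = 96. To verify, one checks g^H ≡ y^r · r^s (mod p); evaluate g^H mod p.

75^2 = 5625 ≡ 70
75^4 ≡ 70^2 = 4900 ≡ 52
75^8 ≡ 52^2 = 2704 ≡ 78
75^16 ≡ 78^2 = 6084 ≡ 24
75^32 ≡ 24^2 = 576 ≡ 71
75^64 ≡ 71^2 = 5041 ≡ 92
66 = 64 + 2, so 75^66 ≡ 92·70 ≡ 77 (mod 101)

77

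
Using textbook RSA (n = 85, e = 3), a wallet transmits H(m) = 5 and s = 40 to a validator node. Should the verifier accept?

reject

Squares mod 85: s^1≡40, s^2≡70
3 = 2 + 1, so s^3 ≡ 70·40 ≡ 80 (mod 85)
The recovered value 80 does not match the digest 5.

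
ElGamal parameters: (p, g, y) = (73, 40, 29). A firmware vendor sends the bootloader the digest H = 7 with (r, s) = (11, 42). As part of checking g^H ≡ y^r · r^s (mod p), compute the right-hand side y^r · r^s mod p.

47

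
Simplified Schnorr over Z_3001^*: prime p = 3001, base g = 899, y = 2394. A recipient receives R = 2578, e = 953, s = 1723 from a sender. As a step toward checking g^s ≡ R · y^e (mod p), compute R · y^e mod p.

Squares mod 3001: 2394^1≡2394, 2394^2≡2327, 2394^4≡1125, 2394^8≡2204, 2394^16≡1998, 2394^32≡674, 2394^64≡1125, 2394^128≡2204, 2394^256≡1998, 2394^512≡674
953 = 512 + 256 + 128 + 32 + 16 + 8 + 1, so 2394^953 ≡ 674·1998·2204·674·1998·2204·2394 ≡ 2019 (mod 3001)
R · y^e ≡ 2578·2019 = 5204982 ≡ 1248 (mod 3001)

1248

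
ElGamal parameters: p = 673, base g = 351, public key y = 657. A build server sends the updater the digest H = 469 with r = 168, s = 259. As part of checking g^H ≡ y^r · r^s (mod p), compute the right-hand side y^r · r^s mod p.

Squares mod 673: 657^1≡657, 657^2≡256, 657^4≡255, 657^8≡417, 657^16≡255, 657^32≡417, 657^64≡255, 657^128≡417
168 = 128 + 32 + 8, so 657^168 ≡ 417·417·417 ≡ 1 (mod 673)
Squares mod 673: 168^1≡168, 168^2≡631, 168^4≡418, 168^8≡417, 168^16≡255, 168^32≡417, 168^64≡255, 168^128≡417, 168^256≡255
259 = 256 + 2 + 1, so 168^259 ≡ 255·631·168 ≡ 322 (mod 673)
y^r · r^s ≡ 1·322 = 322 ≡ 322 (mod 673)

322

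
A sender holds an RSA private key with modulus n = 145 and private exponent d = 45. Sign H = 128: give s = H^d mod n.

H^2 ≡ 128^2 = 16384 ≡ 144
H^4 ≡ 144^2 = 20736 ≡ 1
H^8 ≡ 1^2 = 1
H^16 ≡ 1^2 = 1
H^32 ≡ 1^2 = 1
45 = 32 + 8 + 4 + 1, so H^45 ≡ 1·1·1·128 ≡ 128 (mod 145)

128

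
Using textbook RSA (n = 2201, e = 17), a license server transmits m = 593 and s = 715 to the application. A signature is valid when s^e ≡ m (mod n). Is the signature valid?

Squares mod 2201: s^1≡715, s^2≡593, s^4≡1690, s^8≡1403, s^16≡715
17 = 16 + 1, so s^17 ≡ 715·715 ≡ 593 (mod 2201)
593 = m, so the signature checks out.

valid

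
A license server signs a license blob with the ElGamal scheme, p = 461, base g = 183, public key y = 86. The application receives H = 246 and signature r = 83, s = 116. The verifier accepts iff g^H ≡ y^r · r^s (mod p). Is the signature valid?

invalid

Left side g^H mod p:
183^246 mod 461 = 171
Right side y^r · r^s mod p:
86^83 mod 461 = 429
83^116 mod 461 = 165
429·165 = 70785 ≡ 252 (mod 461)
171 ≠ 252, so verification fails.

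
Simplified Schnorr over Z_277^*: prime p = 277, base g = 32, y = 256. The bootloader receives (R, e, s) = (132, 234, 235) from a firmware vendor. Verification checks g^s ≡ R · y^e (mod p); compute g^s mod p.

240

Squares mod 277: 32^1≡32, 32^2≡193, 32^4≡131, 32^8≡264, 32^16≡169, 32^32≡30, 32^64≡69, 32^128≡52
235 = 128 + 64 + 32 + 8 + 2 + 1, so 32^235 ≡ 52·69·30·264·193·32 ≡ 240 (mod 277)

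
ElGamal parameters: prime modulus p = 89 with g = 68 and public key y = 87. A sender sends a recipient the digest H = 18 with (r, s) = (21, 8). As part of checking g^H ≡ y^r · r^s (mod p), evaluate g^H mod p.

50

68^18 mod 89 = 50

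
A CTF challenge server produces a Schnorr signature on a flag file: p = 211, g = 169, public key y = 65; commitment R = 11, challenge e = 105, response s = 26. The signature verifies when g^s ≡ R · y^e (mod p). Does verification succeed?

fails

g^s mod p:
Squares mod 211: 169^1≡169, 169^2≡76, 169^4≡79, 169^8≡122, 169^16≡114
26 = 16 + 8 + 2, so 169^26 ≡ 114·122·76 ≡ 109 (mod 211)
R · y^e mod p:
Squares mod 211: 65^1≡65, 65^2≡5, 65^4≡25, 65^8≡203, 65^16≡64, 65^32≡87, 65^64≡184
105 = 64 + 32 + 8 + 1, so 65^105 ≡ 184·87·203·65 ≡ 1 (mod 211)
11·1 = 11 ≡ 11 (mod 211)
109 ≠ 11; the check fails.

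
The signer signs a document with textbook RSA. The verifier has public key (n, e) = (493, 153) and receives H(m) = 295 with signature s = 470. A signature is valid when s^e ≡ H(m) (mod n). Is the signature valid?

s^2 ≡ 470^2 = 220900 ≡ 36
s^4 ≡ 36^2 = 1296 ≡ 310
s^8 ≡ 310^2 = 96100 ≡ 458
s^16 ≡ 458^2 = 209764 ≡ 239
s^32 ≡ 239^2 = 57121 ≡ 426
s^64 ≡ 426^2 = 181476 ≡ 52
s^128 ≡ 52^2 = 2704 ≡ 239
153 = 128 + 16 + 8 + 1, so s^153 ≡ 239·239·458·470 ≡ 295 (mod 493)
Since 295 equals the digest 295, verification succeeds.

valid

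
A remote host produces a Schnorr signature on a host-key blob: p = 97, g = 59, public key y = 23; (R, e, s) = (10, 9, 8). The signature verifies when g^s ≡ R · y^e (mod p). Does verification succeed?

g^s mod p:
59^2 = 3481 ≡ 86
59^4 ≡ 86^2 = 7396 ≡ 24
59^8 ≡ 24^2 = 576 ≡ 91
R · y^e mod p:
23^2 = 529 ≡ 44
23^4 ≡ 44^2 = 1936 ≡ 93
23^8 ≡ 93^2 = 8649 ≡ 16
9 = 8 + 1, so 23^9 ≡ 16·23 ≡ 77 (mod 97)
10·77 = 770 ≡ 91 (mod 97)
91 ≡ 91 (mod 97); signature holds.

passes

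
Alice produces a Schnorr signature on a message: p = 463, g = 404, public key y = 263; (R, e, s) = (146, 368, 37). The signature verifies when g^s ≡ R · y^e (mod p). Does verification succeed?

g^s mod p:
404^2 = 163216 ≡ 240
404^4 ≡ 240^2 = 57600 ≡ 188
404^8 ≡ 188^2 = 35344 ≡ 156
404^16 ≡ 156^2 = 24336 ≡ 260
404^32 ≡ 260^2 = 67600 ≡ 2
37 = 32 + 4 + 1, so 404^37 ≡ 2·188·404 ≡ 40 (mod 463)
R · y^e mod p:
263^2 = 69169 ≡ 182
263^4 ≡ 182^2 = 33124 ≡ 251
263^8 ≡ 251^2 = 63001 ≡ 33
263^16 ≡ 33^2 = 1089 ≡ 163
263^32 ≡ 163^2 = 26569 ≡ 178
263^64 ≡ 178^2 = 31684 ≡ 200
263^128 ≡ 200^2 = 40000 ≡ 182
263^256 ≡ 182^2 = 33124 ≡ 251
368 = 256 + 64 + 32 + 16, so 263^368 ≡ 251·200·178·163 ≡ 178 (mod 463)
146·178 = 25988 ≡ 60 (mod 463)
40 ≠ 60; the check fails.

fails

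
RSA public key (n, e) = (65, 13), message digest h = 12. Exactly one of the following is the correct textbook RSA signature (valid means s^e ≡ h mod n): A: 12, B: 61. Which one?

Candidate A: 12^2 = 144 ≡ 14; 12^4 ≡ 14^2 = 196 ≡ 1; 12^8 ≡ 1^2 = 1; 13 = 8 + 4 + 1, so 12^13 ≡ 1·1·12 ≡ 12 (mod 65)
  → matches h = 12
Candidate B: 61^2 = 3721 ≡ 16; 61^4 ≡ 16^2 = 256 ≡ 61; 61^8 ≡ 61^2 = 3721 ≡ 16; 13 = 8 + 4 + 1, so 61^13 ≡ 16·61·61 ≡ 61 (mod 65)

A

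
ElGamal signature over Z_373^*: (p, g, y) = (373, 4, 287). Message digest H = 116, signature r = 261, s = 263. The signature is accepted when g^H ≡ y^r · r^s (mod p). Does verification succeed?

Left side g^H mod p:
4^116 mod 373 = 239
Right side y^r · r^s mod p:
287^261 mod 373 = 31
261^263 mod 373 = 310
31·310 = 9610 ≡ 285 (mod 373)
239 ≠ 285, so verification fails.

fails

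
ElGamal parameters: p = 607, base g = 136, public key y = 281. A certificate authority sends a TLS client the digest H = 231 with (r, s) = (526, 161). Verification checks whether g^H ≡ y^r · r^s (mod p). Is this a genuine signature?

forged

Left side g^H mod p:
Squares mod 607: 136^1≡136, 136^2≡286, 136^4≡458, 136^8≡349, 136^16≡401, 136^32≡553, 136^64≡488, 136^128≡200
231 = 128 + 64 + 32 + 4 + 2 + 1, so 136^231 ≡ 200·488·553·458·286·136 ≡ 219 (mod 607)
Right side y^r · r^s mod p:
Squares mod 607: 281^1≡281, 281^2≡51, 281^4≡173, 281^8≡186, 281^16≡604, 281^32≡9, 281^64≡81, 281^128≡491, 281^256≡102, 281^512≡85
526 = 512 + 8 + 4 + 2, so 281^526 ≡ 85·186·173·51 ≡ 602 (mod 607)
Squares mod 607: 526^1≡526, 526^2≡491, 526^4≡102, 526^8≡85, 526^16≡548, 526^32≡446, 526^64≡427, 526^128≡229
161 = 128 + 32 + 1, so 526^161 ≡ 229·446·526 ≡ 556 (mod 607)
602·556 = 334712 ≡ 255 (mod 607)
219 ≠ 255, so verification fails.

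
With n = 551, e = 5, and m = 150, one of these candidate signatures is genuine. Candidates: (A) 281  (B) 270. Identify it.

Candidate A: 281^5 mod 551 = 401
Candidate B: 270^5 mod 551 = 150
  → matches m = 150

B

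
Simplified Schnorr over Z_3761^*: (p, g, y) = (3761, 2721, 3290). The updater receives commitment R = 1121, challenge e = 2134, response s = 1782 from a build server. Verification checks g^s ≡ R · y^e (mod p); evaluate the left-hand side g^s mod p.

971

2721^2 = 7403841 ≡ 2193
2721^4 ≡ 2193^2 = 4809249 ≡ 2691
2721^8 ≡ 2691^2 = 7241481 ≡ 1556
2721^16 ≡ 1556^2 = 2421136 ≡ 2813
2721^32 ≡ 2813^2 = 7912969 ≡ 3586
2721^64 ≡ 3586^2 = 12859396 ≡ 537
2721^128 ≡ 537^2 = 288369 ≡ 2533
2721^256 ≡ 2533^2 = 6416089 ≡ 3584
2721^512 ≡ 3584^2 = 12845056 ≡ 1241
2721^1024 ≡ 1241^2 = 1540081 ≡ 1832
1782 = 1024 + 512 + 128 + 64 + 32 + 16 + 4 + 2, so 2721^1782 ≡ 1832·1241·2533·537·3586·2813·2691·2193 ≡ 971 (mod 3761)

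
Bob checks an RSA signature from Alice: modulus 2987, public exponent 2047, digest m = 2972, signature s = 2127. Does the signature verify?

verifies

s^2 ≡ 2127^2 = 4524129 ≡ 1811
s^4 ≡ 1811^2 = 3279721 ≡ 2982
s^8 ≡ 2982^2 = 8892324 ≡ 25
s^16 ≡ 25^2 = 625
s^32 ≡ 625^2 = 390625 ≡ 2315
s^64 ≡ 2315^2 = 5359225 ≡ 547
s^128 ≡ 547^2 = 299209 ≡ 509
s^256 ≡ 509^2 = 259081 ≡ 2199
s^512 ≡ 2199^2 = 4835601 ≡ 2635
s^1024 ≡ 2635^2 = 6943225 ≡ 1437
2047 = 1024 + 512 + 256 + 128 + 64 + 32 + 16 + 8 + 4 + 2 + 1, so s^2047 ≡ 1437·2635·2199·509·547·2315·625·25·2982·1811·2127 ≡ 2972 (mod 2987)
Since 2972 equals the digest 2972, verification succeeds.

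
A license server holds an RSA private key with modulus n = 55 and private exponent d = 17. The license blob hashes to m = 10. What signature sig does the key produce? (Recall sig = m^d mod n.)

10

Squares mod 55: m^1≡10, m^2≡45, m^4≡45, m^8≡45, m^16≡45
17 = 16 + 1, so m^17 ≡ 45·10 ≡ 10 (mod 55)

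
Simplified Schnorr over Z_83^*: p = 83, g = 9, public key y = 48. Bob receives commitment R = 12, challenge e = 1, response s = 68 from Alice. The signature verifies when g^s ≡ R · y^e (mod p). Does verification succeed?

g^s mod p:
9^2 = 81
9^4 ≡ 81^2 = 6561 ≡ 4
9^8 ≡ 4^2 = 16
9^16 ≡ 16^2 = 256 ≡ 7
9^32 ≡ 7^2 = 49
9^64 ≡ 49^2 = 2401 ≡ 77
68 = 64 + 4, so 9^68 ≡ 77·4 ≡ 59 (mod 83)
R · y^e mod p:
48^1 mod 83 = 48
12·48 = 576 ≡ 78 (mod 83)
59 ≠ 78; the check fails.

fails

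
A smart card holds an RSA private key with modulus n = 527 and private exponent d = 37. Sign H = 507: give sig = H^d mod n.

199

H^2 ≡ 507^2 = 257049 ≡ 400
H^4 ≡ 400^2 = 160000 ≡ 319
H^8 ≡ 319^2 = 101761 ≡ 50
H^16 ≡ 50^2 = 2500 ≡ 392
H^32 ≡ 392^2 = 153664 ≡ 307
37 = 32 + 4 + 1, so H^37 ≡ 307·319·507 ≡ 199 (mod 527)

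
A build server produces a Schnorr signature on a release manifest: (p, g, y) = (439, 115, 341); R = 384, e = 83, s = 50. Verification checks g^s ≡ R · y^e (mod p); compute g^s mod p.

110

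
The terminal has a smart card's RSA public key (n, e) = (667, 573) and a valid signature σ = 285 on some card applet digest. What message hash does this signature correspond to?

σ^2 ≡ 285^2 = 81225 ≡ 518
σ^4 ≡ 518^2 = 268324 ≡ 190
σ^8 ≡ 190^2 = 36100 ≡ 82
σ^16 ≡ 82^2 = 6724 ≡ 54
σ^32 ≡ 54^2 = 2916 ≡ 248
σ^64 ≡ 248^2 = 61504 ≡ 140
σ^128 ≡ 140^2 = 19600 ≡ 257
σ^256 ≡ 257^2 = 66049 ≡ 16
σ^512 ≡ 16^2 = 256
573 = 512 + 32 + 16 + 8 + 4 + 1, so σ^573 ≡ 256·248·54·82·190·285 ≡ 400 (mod 667)

400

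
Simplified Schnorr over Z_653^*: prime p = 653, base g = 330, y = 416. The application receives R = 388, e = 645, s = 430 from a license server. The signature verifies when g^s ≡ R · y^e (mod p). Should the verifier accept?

reject

g^s mod p:
Squares mod 653: 330^1≡330, 330^2≡502, 330^4≡599, 330^8≡304, 330^16≡343, 330^32≡109, 330^64≡127, 330^128≡457, 330^256≡542
430 = 256 + 128 + 32 + 8 + 4 + 2, so 330^430 ≡ 542·457·109·304·599·502 ≡ 313 (mod 653)
R · y^e mod p:
Squares mod 653: 416^1≡416, 416^2≡11, 416^4≡121, 416^8≡275, 416^16≡530, 416^32≡110, 416^64≡346, 416^128≡217, 416^256≡73, 416^512≡105
645 = 512 + 128 + 4 + 1, so 416^645 ≡ 105·217·121·416 ≡ 68 (mod 653)
388·68 = 26384 ≡ 264 (mod 653)
313 ≠ 264; the check fails.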